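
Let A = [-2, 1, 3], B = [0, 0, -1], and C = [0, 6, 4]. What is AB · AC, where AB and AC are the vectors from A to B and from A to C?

AB = B − A = (2, -1, -4)
AC = C − A = (2, 5, 1)
AB · AC = 2·2 + (-1)·5 + (-4)·1 = 4 - 5 - 4 = -5

-5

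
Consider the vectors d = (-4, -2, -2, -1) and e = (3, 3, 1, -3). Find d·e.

d · e = (-4)·3 + (-2)·3 + (-2)·1 + (-1)·(-3) = -12 - 6 - 2 + 3 = -17

-17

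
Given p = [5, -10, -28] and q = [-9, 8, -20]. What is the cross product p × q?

i: (-10)·(-20) - (-28)·8 = 200 - (-224) = 424
j: (-28)·(-9) - 5·(-20) = 252 - (-100) = 352
k: 5·8 - (-10)·(-9) = 40 - 90 = -50
p × q = (424, 352, -50)

(424, 352, -50)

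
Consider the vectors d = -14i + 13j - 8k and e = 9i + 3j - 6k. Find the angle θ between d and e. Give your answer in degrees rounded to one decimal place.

99.7

d · e = (-14)·9 + 13·3 + (-8)·(-6) = -126 + 39 + 48 = -39
|d|² = 196 + 169 + 64 = 429,  |d| = √429 ≈ 20.712315
|e|² = 81 + 9 + 36 = 126,  |e| = √126 ≈ 11.224972
cos θ = -39 / (20.712315 · 11.224972) ≈ -0.16775
θ = arccos(-0.16775) ≈ 99.7°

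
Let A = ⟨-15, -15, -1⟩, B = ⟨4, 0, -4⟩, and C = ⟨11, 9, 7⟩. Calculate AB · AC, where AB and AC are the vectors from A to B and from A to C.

830

AB = B − A = (19, 15, -3)
AC = C − A = (26, 24, 8)
AB · AC = 19·26 + 15·24 + (-3)·8 = 494 + 360 - 24 = 830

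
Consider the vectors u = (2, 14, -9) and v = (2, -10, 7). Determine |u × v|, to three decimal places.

58.241

i: 14·7 - (-9)·(-10) = 98 - 90 = 8
j: (-9)·2 - 2·7 = -18 - 14 = -32
k: 2·(-10) - 14·2 = -20 - 28 = -48
u × v = (8, -32, -48)
|u × v| = √(8² + (-32)² + (-48)²) = √3392 ≈ 58.2409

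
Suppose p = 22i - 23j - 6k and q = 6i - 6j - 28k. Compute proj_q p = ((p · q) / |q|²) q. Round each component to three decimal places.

(3.070, -3.070, -14.327)

p · q = 22·6 + (-23)·(-6) + (-6)·(-28) = 132 + 138 + 168 = 438
|q|² = 36 + 36 + 784 = 856
proj_q p = (438/856) · (6, -6, -28) ≈ (3.070, -3.070, -14.327)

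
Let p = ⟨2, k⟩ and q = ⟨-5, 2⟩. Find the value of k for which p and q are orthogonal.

5

p · q = 2·(-5) + k·2 = -10 + 2k
Set equal to 0: 2k = 10, so k = 5.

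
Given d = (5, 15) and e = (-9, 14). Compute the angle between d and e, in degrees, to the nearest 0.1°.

51.2

d · e = 5·(-9) + 15·14 = -45 + 210 = 165
|d|² = 25 + 225 = 250,  |d| = √250 ≈ 15.811388
|e|² = 81 + 196 = 277,  |e| = √277 ≈ 16.643317
cos θ = 165 / (15.811388 · 16.643317) ≈ 0.62701
θ = arccos(0.62701) ≈ 51.2°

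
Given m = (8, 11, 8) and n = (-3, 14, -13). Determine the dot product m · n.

m · n = 8·(-3) + 11·14 + 8·(-13) = -24 + 154 - 104 = 26

26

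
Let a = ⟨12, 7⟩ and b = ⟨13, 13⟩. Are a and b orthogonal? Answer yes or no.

a · b = 12·13 + 7·13 = 156 + 91 = 247
Nonzero, so the vectors are not orthogonal.

no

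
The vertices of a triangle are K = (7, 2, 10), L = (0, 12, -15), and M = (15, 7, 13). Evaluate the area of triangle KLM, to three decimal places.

KL = (-7, 10, -25),  KM = (8, 5, 3)
i: 10·3 - (-25)·5 = 30 - (-125) = 155
j: (-25)·8 - (-7)·3 = -200 - (-21) = -179
k: (-7)·5 - 10·8 = -35 - 80 = -115
KL × KM = (155, -179, -115)
|KL × KM| = √69291 ≈ 263.2318
area = ½ · 263.2318 ≈ 131.616

131.616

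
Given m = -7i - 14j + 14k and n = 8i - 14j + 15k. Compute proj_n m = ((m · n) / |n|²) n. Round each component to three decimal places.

(5.773, -10.103, 10.825)

m · n = (-7)·8 + (-14)·(-14) + 14·15 = -56 + 196 + 210 = 350
|n|² = 64 + 196 + 225 = 485
proj_n m = (350/485) · (8, -14, 15) ≈ (5.773, -10.103, 10.825)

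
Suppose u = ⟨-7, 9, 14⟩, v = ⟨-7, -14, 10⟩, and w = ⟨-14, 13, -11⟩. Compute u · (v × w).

v × w:
i: (-14)·(-11) - 10·13 = 154 - 130 = 24
j: 10·(-14) - (-7)·(-11) = -140 - 77 = -217
k: (-7)·13 - (-14)·(-14) = -91 - 196 = -287
v × w = (24, -217, -287)
u · (v × w) = (-7)·24 + 9·(-217) + 14·(-287) = -168 - 1953 - 4018 = -6139

-6139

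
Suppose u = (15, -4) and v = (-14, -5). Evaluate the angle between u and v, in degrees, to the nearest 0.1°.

u · v = 15·(-14) + (-4)·(-5) = -210 + 20 = -190
|u|² = 225 + 16 = 241,  |u| = √241 ≈ 15.524175
|v|² = 196 + 25 = 221,  |v| = √221 ≈ 14.866069
cos θ = -190 / (15.524175 · 14.866069) ≈ -0.82328
θ = arccos(-0.82328) ≈ 145.4°

145.4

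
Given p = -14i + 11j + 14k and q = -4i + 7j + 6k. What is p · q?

217

p · q = (-14)·(-4) + 11·7 + 14·6 = 56 + 77 + 84 = 217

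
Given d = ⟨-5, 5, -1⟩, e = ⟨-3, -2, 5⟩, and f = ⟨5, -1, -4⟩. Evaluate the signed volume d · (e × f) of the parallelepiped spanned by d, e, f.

e × f:
i: (-2)·(-4) - 5·(-1) = 8 - (-5) = 13
j: 5·5 - (-3)·(-4) = 25 - 12 = 13
k: (-3)·(-1) - (-2)·5 = 3 - (-10) = 13
e × f = (13, 13, 13)
d · (e × f) = (-5)·13 + 5·13 + (-1)·13 = -65 + 65 - 13 = -13

-13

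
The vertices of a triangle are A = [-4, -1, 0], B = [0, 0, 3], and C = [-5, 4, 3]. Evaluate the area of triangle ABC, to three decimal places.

AB = (4, 1, 3),  AC = (-1, 5, 3)
i: 1·3 - 3·5 = 3 - 15 = -12
j: 3·(-1) - 4·3 = -3 - 12 = -15
k: 4·5 - 1·(-1) = 20 - (-1) = 21
AB × AC = (-12, -15, 21)
|AB × AC| = √810 ≈ 28.4605
area = ½ · 28.4605 ≈ 14.230

14.230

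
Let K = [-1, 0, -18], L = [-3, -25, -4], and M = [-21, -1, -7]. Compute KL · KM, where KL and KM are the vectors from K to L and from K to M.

KL = L − K = (-2, -25, 14)
KM = M − K = (-20, -1, 11)
KL · KM = (-2)·(-20) + (-25)·(-1) + 14·11 = 40 + 25 + 154 = 219

219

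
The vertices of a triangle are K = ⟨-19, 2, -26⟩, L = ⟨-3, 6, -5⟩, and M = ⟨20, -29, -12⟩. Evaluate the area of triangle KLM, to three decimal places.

KL = (16, 4, 21),  KM = (39, -31, 14)
i: 4·14 - 21·(-31) = 56 - (-651) = 707
j: 21·39 - 16·14 = 819 - 224 = 595
k: 16·(-31) - 4·39 = -496 - 156 = -652
KL × KM = (707, 595, -652)
|KL × KM| = √1278978 ≈ 1130.9191
area = ½ · 1130.9191 ≈ 565.460

565.460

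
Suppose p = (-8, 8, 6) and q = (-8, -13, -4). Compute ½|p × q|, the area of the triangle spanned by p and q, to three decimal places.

i: 8·(-4) - 6·(-13) = -32 - (-78) = 46
j: 6·(-8) - (-8)·(-4) = -48 - 32 = -80
k: (-8)·(-13) - 8·(-8) = 104 - (-64) = 168
p × q = (46, -80, 168)
|p × q| = √(46² + (-80)² + 168²) = √36740 ≈ 191.6768
area = ½ · 191.6768 ≈ 95.838

95.838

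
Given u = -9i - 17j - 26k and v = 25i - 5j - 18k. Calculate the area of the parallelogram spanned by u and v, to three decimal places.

954.578

i: (-17)·(-18) - (-26)·(-5) = 306 - 130 = 176
j: (-26)·25 - (-9)·(-18) = -650 - 162 = -812
k: (-9)·(-5) - (-17)·25 = 45 - (-425) = 470
u × v = (176, -812, 470)
|u × v| = √(176² + (-812)² + 470²) = √911220 ≈ 954.5784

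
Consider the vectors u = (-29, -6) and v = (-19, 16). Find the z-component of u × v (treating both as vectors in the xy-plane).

-578

(-29)·16 - (-6)·(-19) = -464 - 114 = -578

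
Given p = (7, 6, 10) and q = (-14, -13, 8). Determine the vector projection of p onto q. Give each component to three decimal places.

p · q = 7·(-14) + 6·(-13) + 10·8 = -98 - 78 + 80 = -96
|q|² = 196 + 169 + 64 = 429
proj_q p = (-96/429) · (-14, -13, 8) ≈ (3.133, 2.909, -1.790)

(3.133, 2.909, -1.790)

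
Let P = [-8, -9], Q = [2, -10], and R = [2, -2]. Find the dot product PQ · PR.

PQ = Q − P = (10, -1)
PR = R − P = (10, 7)
PQ · PR = 10·10 + (-1)·7 = 100 - 7 = 93

93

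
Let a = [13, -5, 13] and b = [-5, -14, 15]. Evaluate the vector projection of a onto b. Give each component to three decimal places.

(-2.242, -6.278, 6.726)

a · b = 13·(-5) + (-5)·(-14) + 13·15 = -65 + 70 + 195 = 200
|b|² = 25 + 196 + 225 = 446
proj_b a = (200/446) · (-5, -14, 15) ≈ (-2.242, -6.278, 6.726)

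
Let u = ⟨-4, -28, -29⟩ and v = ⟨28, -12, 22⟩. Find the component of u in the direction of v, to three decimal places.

-11.017

u · v = (-4)·28 + (-28)·(-12) + (-29)·22 = -112 + 336 - 638 = -414
|v| = √(784 + 144 + 484) = √1412 ≈ 37.5766
comp_v u = -414 / √1412 ≈ -11.017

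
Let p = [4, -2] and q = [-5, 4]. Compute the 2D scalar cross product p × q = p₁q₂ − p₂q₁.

6

4·4 - (-2)·(-5) = 16 - 10 = 6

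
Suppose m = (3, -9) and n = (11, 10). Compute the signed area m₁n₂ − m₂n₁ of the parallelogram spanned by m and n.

129

3·10 - (-9)·11 = 30 - (-99) = 129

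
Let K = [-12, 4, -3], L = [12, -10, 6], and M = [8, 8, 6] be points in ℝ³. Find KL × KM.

(-162, -36, 376)

KL = (24, -14, 9)
KM = (20, 4, 9)
i: (-14)·9 - 9·4 = -126 - 36 = -162
j: 9·20 - 24·9 = 180 - 216 = -36
k: 24·4 - (-14)·20 = 96 - (-280) = 376
KL × KM = (-162, -36, 376)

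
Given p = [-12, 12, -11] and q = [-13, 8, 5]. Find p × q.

(148, 203, 60)

i: 12·5 - (-11)·8 = 60 - (-88) = 148
j: (-11)·(-13) - (-12)·5 = 143 - (-60) = 203
k: (-12)·8 - 12·(-13) = -96 - (-156) = 60
p × q = (148, 203, 60)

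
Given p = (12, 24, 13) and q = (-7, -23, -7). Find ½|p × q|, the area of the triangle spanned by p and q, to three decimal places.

84.962

i: 24·(-7) - 13·(-23) = -168 - (-299) = 131
j: 13·(-7) - 12·(-7) = -91 - (-84) = -7
k: 12·(-23) - 24·(-7) = -276 - (-168) = -108
p × q = (131, -7, -108)
|p × q| = √(131² + (-7)² + (-108)²) = √28874 ≈ 169.9235
area = ½ · 169.9235 ≈ 84.962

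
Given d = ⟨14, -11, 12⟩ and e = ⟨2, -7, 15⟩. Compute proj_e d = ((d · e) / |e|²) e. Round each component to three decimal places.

d · e = 14·2 + (-11)·(-7) + 12·15 = 28 + 77 + 180 = 285
|e|² = 4 + 49 + 225 = 278
proj_e d = (285/278) · (2, -7, 15) ≈ (2.050, -7.176, 15.378)

(2.050, -7.176, 15.378)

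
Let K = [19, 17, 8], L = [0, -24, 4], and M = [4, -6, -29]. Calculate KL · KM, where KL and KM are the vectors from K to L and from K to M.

1376

KL = L − K = (-19, -41, -4)
KM = M − K = (-15, -23, -37)
KL · KM = (-19)·(-15) + (-41)·(-23) + (-4)·(-37) = 285 + 943 + 148 = 1376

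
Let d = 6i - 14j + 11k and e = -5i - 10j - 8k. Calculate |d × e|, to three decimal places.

257.358

i: (-14)·(-8) - 11·(-10) = 112 - (-110) = 222
j: 11·(-5) - 6·(-8) = -55 - (-48) = -7
k: 6·(-10) - (-14)·(-5) = -60 - 70 = -130
d × e = (222, -7, -130)
|d × e| = √(222² + (-7)² + (-130)²) = √66233 ≈ 257.3577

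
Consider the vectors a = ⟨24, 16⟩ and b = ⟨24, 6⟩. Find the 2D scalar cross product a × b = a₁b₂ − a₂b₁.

24·6 - 16·24 = 144 - 384 = -240

-240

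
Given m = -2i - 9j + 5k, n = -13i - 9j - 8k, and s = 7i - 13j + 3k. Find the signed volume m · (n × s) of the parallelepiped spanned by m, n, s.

1575

n × s:
i: (-9)·3 - (-8)·(-13) = -27 - 104 = -131
j: (-8)·7 - (-13)·3 = -56 - (-39) = -17
k: (-13)·(-13) - (-9)·7 = 169 - (-63) = 232
n × s = (-131, -17, 232)
m · (n × s) = (-2)·(-131) + (-9)·(-17) + 5·232 = 262 + 153 + 1160 = 1575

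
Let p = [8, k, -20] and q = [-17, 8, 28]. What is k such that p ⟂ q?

p · q = 8·(-17) + k·8 + (-20)·28 = -696 + 8k
Set equal to 0: 8k = 696, so k = 87.

87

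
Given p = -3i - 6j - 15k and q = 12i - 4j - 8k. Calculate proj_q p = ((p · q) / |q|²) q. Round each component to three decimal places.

(5.786, -1.929, -3.857)

p · q = (-3)·12 + (-6)·(-4) + (-15)·(-8) = -36 + 24 + 120 = 108
|q|² = 144 + 16 + 64 = 224
proj_q p = (108/224) · (12, -4, -8) ≈ (5.786, -1.929, -3.857)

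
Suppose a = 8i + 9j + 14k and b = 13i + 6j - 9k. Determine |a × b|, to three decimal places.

i: 9·(-9) - 14·6 = -81 - 84 = -165
j: 14·13 - 8·(-9) = 182 - (-72) = 254
k: 8·6 - 9·13 = 48 - 117 = -69
a × b = (-165, 254, -69)
|a × b| = √((-165)² + 254² + (-69)²) = √96502 ≈ 310.6477

310.648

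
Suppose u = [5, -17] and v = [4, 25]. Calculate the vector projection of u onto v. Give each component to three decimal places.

u · v = 5·4 + (-17)·25 = 20 - 425 = -405
|v|² = 16 + 625 = 641
proj_v u = (-405/641) · (4, 25) ≈ (-2.527, -15.796)

(-2.527, -15.796)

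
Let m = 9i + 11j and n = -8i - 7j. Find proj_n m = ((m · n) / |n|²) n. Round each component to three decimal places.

(10.549, 9.230)

m · n = 9·(-8) + 11·(-7) = -72 - 77 = -149
|n|² = 64 + 49 = 113
proj_n m = (-149/113) · (-8, -7) ≈ (10.549, 9.230)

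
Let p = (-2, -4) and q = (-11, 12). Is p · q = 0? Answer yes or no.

p · q = (-2)·(-11) + (-4)·12 = 22 - 48 = -26
Nonzero, so the vectors are not orthogonal.

no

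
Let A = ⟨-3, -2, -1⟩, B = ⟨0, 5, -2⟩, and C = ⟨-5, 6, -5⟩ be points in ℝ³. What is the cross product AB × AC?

(-20, 14, 38)

AB = (3, 7, -1)
AC = (-2, 8, -4)
i: 7·(-4) - (-1)·8 = -28 - (-8) = -20
j: (-1)·(-2) - 3·(-4) = 2 - (-12) = 14
k: 3·8 - 7·(-2) = 24 - (-14) = 38
AB × AC = (-20, 14, 38)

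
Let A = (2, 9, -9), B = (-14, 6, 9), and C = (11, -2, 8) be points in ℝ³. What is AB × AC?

(147, 434, 203)

AB = (-16, -3, 18)
AC = (9, -11, 17)
i: (-3)·17 - 18·(-11) = -51 - (-198) = 147
j: 18·9 - (-16)·17 = 162 - (-272) = 434
k: (-16)·(-11) - (-3)·9 = 176 - (-27) = 203
AB × AC = (147, 434, 203)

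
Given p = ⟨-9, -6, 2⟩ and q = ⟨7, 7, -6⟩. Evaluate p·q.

p · q = (-9)·7 + (-6)·7 + 2·(-6) = -63 - 42 - 12 = -117

-117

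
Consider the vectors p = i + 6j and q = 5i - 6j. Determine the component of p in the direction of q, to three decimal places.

-3.969

p · q = 1·5 + 6·(-6) = 5 - 36 = -31
|q| = √(25 + 36) = √61 ≈ 7.8102
comp_q p = -31 / √61 ≈ -3.969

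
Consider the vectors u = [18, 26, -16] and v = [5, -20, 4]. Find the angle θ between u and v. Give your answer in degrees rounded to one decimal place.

131.6

u · v = 18·5 + 26·(-20) + (-16)·4 = 90 - 520 - 64 = -494
|u|² = 324 + 676 + 256 = 1256,  |u| = √1256 ≈ 35.440090
|v|² = 25 + 400 + 16 = 441,  |v| = √441 ≈ 21.000000
cos θ = -494 / (35.440090 · 21.000000) ≈ -0.66376
θ = arccos(-0.66376) ≈ 131.6°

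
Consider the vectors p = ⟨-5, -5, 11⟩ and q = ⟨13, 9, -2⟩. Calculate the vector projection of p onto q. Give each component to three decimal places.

p · q = (-5)·13 + (-5)·9 + 11·(-2) = -65 - 45 - 22 = -132
|q|² = 169 + 81 + 4 = 254
proj_q p = (-132/254) · (13, 9, -2) ≈ (-6.756, -4.677, 1.039)

(-6.756, -4.677, 1.039)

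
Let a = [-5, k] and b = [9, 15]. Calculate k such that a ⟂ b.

a · b = (-5)·9 + k·15 = -45 + 15k
Set equal to 0: 15k = 45, so k = 3.

3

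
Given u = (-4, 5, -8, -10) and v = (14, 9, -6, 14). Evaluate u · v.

u · v = (-4)·14 + 5·9 + (-8)·(-6) + (-10)·14 = -56 + 45 + 48 - 140 = -103

-103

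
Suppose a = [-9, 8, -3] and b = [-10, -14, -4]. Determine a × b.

i: 8·(-4) - (-3)·(-14) = -32 - 42 = -74
j: (-3)·(-10) - (-9)·(-4) = 30 - 36 = -6
k: (-9)·(-14) - 8·(-10) = 126 - (-80) = 206
a × b = (-74, -6, 206)

(-74, -6, 206)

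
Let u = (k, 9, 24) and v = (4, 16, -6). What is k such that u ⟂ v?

0

u · v = k·4 + 9·16 + 24·(-6) = 0 + 4k
Set equal to 0: 4k = 0, so k = 0.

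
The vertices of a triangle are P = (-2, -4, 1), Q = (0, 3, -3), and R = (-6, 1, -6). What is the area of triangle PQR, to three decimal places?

PQ = (2, 7, -4),  PR = (-4, 5, -7)
i: 7·(-7) - (-4)·5 = -49 - (-20) = -29
j: (-4)·(-4) - 2·(-7) = 16 - (-14) = 30
k: 2·5 - 7·(-4) = 10 - (-28) = 38
PQ × PR = (-29, 30, 38)
|PQ × PR| = √3185 ≈ 56.4358
area = ½ · 56.4358 ≈ 28.218

28.218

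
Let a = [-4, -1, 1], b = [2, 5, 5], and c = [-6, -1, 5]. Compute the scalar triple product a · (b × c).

b × c:
i: 5·5 - 5·(-1) = 25 - (-5) = 30
j: 5·(-6) - 2·5 = -30 - 10 = -40
k: 2·(-1) - 5·(-6) = -2 - (-30) = 28
b × c = (30, -40, 28)
a · (b × c) = (-4)·30 + (-1)·(-40) + 1·28 = -120 + 40 + 28 = -52

-52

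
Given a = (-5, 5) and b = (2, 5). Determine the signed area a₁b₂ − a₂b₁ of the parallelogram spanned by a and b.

-35

(-5)·5 - 5·2 = -25 - 10 = -35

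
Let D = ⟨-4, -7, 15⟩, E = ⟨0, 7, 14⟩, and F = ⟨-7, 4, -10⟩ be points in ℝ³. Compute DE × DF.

DE = (4, 14, -1)
DF = (-3, 11, -25)
i: 14·(-25) - (-1)·11 = -350 - (-11) = -339
j: (-1)·(-3) - 4·(-25) = 3 - (-100) = 103
k: 4·11 - 14·(-3) = 44 - (-42) = 86
DE × DF = (-339, 103, 86)

(-339, 103, 86)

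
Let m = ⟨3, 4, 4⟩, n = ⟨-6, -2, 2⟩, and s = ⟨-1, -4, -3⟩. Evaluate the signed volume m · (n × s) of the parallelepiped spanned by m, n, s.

n × s:
i: (-2)·(-3) - 2·(-4) = 6 - (-8) = 14
j: 2·(-1) - (-6)·(-3) = -2 - 18 = -20
k: (-6)·(-4) - (-2)·(-1) = 24 - 2 = 22
n × s = (14, -20, 22)
m · (n × s) = 3·14 + 4·(-20) + 4·22 = 42 - 80 + 88 = 50

50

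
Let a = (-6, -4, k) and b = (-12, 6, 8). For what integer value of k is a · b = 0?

a · b = (-6)·(-12) + (-4)·6 + k·8 = 48 + 8k
Set equal to 0: 8k = -48, so k = -6.

-6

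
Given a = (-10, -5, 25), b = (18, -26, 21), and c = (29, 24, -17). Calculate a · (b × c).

25695

b × c:
i: (-26)·(-17) - 21·24 = 442 - 504 = -62
j: 21·29 - 18·(-17) = 609 - (-306) = 915
k: 18·24 - (-26)·29 = 432 - (-754) = 1186
b × c = (-62, 915, 1186)
a · (b × c) = (-10)·(-62) + (-5)·915 + 25·1186 = 620 - 4575 + 29650 = 25695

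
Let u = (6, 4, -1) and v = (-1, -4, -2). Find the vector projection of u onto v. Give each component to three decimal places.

u · v = 6·(-1) + 4·(-4) + (-1)·(-2) = -6 - 16 + 2 = -20
|v|² = 1 + 16 + 4 = 21
proj_v u = (-20/21) · (-1, -4, -2) ≈ (0.952, 3.810, 1.905)

(0.952, 3.810, 1.905)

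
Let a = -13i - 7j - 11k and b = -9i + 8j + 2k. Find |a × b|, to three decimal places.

i: (-7)·2 - (-11)·8 = -14 - (-88) = 74
j: (-11)·(-9) - (-13)·2 = 99 - (-26) = 125
k: (-13)·8 - (-7)·(-9) = -104 - 63 = -167
a × b = (74, 125, -167)
|a × b| = √(74² + 125² + (-167)²) = √48990 ≈ 221.3368

221.337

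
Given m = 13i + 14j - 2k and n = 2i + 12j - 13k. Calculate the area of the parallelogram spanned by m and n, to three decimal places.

261.864

i: 14·(-13) - (-2)·12 = -182 - (-24) = -158
j: (-2)·2 - 13·(-13) = -4 - (-169) = 165
k: 13·12 - 14·2 = 156 - 28 = 128
m × n = (-158, 165, 128)
|m × n| = √((-158)² + 165² + 128²) = √68573 ≈ 261.8645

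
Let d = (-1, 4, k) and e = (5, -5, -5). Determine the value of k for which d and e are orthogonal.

d · e = (-1)·5 + 4·(-5) + k·(-5) = -25 - 5k
Set equal to 0: -5k = 25, so k = -5.

-5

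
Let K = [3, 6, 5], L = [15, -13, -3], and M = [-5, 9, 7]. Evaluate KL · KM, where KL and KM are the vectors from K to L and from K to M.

KL = L − K = (12, -19, -8)
KM = M − K = (-8, 3, 2)
KL · KM = 12·(-8) + (-19)·3 + (-8)·2 = -96 - 57 - 16 = -169

-169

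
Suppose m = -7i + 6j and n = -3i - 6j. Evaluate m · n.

-15

m · n = (-7)·(-3) + 6·(-6) = 21 - 36 = -15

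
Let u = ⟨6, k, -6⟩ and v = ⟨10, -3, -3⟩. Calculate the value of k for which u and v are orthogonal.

u · v = 6·10 + k·(-3) + (-6)·(-3) = 78 - 3k
Set equal to 0: -3k = -78, so k = 26.

26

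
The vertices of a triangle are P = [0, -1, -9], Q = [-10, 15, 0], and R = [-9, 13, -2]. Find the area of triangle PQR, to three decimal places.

PQ = (-10, 16, 9),  PR = (-9, 14, 7)
i: 16·7 - 9·14 = 112 - 126 = -14
j: 9·(-9) - (-10)·7 = -81 - (-70) = -11
k: (-10)·14 - 16·(-9) = -140 - (-144) = 4
PQ × PR = (-14, -11, 4)
|PQ × PR| = √333 ≈ 18.2483
area = ½ · 18.2483 ≈ 9.124

9.124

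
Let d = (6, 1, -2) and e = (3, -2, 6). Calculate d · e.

d · e = 6·3 + 1·(-2) + (-2)·6 = 18 - 2 - 12 = 4

4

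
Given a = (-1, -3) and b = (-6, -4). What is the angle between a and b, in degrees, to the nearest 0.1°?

37.9

a · b = (-1)·(-6) + (-3)·(-4) = 6 + 12 = 18
|a|² = 1 + 9 = 10,  |a| = √10 ≈ 3.162278
|b|² = 36 + 16 = 52,  |b| = √52 ≈ 7.211103
cos θ = 18 / (3.162278 · 7.211103) ≈ 0.78935
θ = arccos(0.78935) ≈ 37.9°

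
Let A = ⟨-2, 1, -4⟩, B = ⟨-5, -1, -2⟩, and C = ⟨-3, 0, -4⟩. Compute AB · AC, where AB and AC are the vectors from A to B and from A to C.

5

AB = B − A = (-3, -2, 2)
AC = C − A = (-1, -1, 0)
AB · AC = (-3)·(-1) + (-2)·(-1) + 2·0 = 3 + 2 + 0 = 5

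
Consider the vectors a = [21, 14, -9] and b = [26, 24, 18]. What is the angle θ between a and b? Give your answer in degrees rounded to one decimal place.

a · b = 21·26 + 14·24 + (-9)·18 = 546 + 336 - 162 = 720
|a|² = 441 + 196 + 81 = 718,  |a| = √718 ≈ 26.795522
|b|² = 676 + 576 + 324 = 1576,  |b| = √1576 ≈ 39.698866
cos θ = 720 / (26.795522 · 39.698866) ≈ 0.67685
θ = arccos(0.67685) ≈ 47.4°

47.4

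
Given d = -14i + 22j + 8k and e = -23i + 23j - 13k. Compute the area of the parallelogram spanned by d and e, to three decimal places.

i: 22·(-13) - 8·23 = -286 - 184 = -470
j: 8·(-23) - (-14)·(-13) = -184 - 182 = -366
k: (-14)·23 - 22·(-23) = -322 - (-506) = 184
d × e = (-470, -366, 184)
|d × e| = √((-470)² + (-366)² + 184²) = √388712 ≈ 623.4677

623.468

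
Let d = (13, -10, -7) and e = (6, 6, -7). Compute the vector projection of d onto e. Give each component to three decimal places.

d · e = 13·6 + (-10)·6 + (-7)·(-7) = 78 - 60 + 49 = 67
|e|² = 36 + 36 + 49 = 121
proj_e d = (67/121) · (6, 6, -7) ≈ (3.322, 3.322, -3.876)

(3.322, 3.322, -3.876)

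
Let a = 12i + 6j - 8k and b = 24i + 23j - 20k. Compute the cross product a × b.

(64, 48, 132)

i: 6·(-20) - (-8)·23 = -120 - (-184) = 64
j: (-8)·24 - 12·(-20) = -192 - (-240) = 48
k: 12·23 - 6·24 = 276 - 144 = 132
a × b = (64, 48, 132)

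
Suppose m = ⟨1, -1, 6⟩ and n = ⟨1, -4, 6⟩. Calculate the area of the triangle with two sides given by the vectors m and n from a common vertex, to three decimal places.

9.124

i: (-1)·6 - 6·(-4) = -6 - (-24) = 18
j: 6·1 - 1·6 = 6 - 6 = 0
k: 1·(-4) - (-1)·1 = -4 - (-1) = -3
m × n = (18, 0, -3)
|m × n| = √(18² + 0² + (-3)²) = √333 ≈ 18.2483
area = ½ · 18.2483 ≈ 9.124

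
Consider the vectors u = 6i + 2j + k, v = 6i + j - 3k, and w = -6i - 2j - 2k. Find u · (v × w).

v × w:
i: 1·(-2) - (-3)·(-2) = -2 - 6 = -8
j: (-3)·(-6) - 6·(-2) = 18 - (-12) = 30
k: 6·(-2) - 1·(-6) = -12 - (-6) = -6
v × w = (-8, 30, -6)
u · (v × w) = 6·(-8) + 2·30 + 1·(-6) = -48 + 60 - 6 = 6

6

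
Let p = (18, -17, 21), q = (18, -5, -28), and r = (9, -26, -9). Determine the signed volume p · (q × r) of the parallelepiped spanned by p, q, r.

-19647

q × r:
i: (-5)·(-9) - (-28)·(-26) = 45 - 728 = -683
j: (-28)·9 - 18·(-9) = -252 - (-162) = -90
k: 18·(-26) - (-5)·9 = -468 - (-45) = -423
q × r = (-683, -90, -423)
p · (q × r) = 18·(-683) + (-17)·(-90) + 21·(-423) = -12294 + 1530 - 8883 = -19647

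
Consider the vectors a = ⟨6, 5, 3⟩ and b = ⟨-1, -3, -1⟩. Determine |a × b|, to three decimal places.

13.928

i: 5·(-1) - 3·(-3) = -5 - (-9) = 4
j: 3·(-1) - 6·(-1) = -3 - (-6) = 3
k: 6·(-3) - 5·(-1) = -18 - (-5) = -13
a × b = (4, 3, -13)
|a × b| = √(4² + 3² + (-13)²) = √194 ≈ 13.9284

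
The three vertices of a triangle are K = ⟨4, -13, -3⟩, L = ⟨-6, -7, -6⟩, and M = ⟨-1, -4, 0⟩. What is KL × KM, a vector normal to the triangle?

KL = (-10, 6, -3)
KM = (-5, 9, 3)
i: 6·3 - (-3)·9 = 18 - (-27) = 45
j: (-3)·(-5) - (-10)·3 = 15 - (-30) = 45
k: (-10)·9 - 6·(-5) = -90 - (-30) = -60
KL × KM = (45, 45, -60)

(45, 45, -60)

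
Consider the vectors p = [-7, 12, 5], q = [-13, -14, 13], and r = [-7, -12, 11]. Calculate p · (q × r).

900

q × r:
i: (-14)·11 - 13·(-12) = -154 - (-156) = 2
j: 13·(-7) - (-13)·11 = -91 - (-143) = 52
k: (-13)·(-12) - (-14)·(-7) = 156 - 98 = 58
q × r = (2, 52, 58)
p · (q × r) = (-7)·2 + 12·52 + 5·58 = -14 + 624 + 290 = 900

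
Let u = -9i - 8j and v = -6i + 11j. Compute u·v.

-34

u · v = (-9)·(-6) + (-8)·11 = 54 - 88 = -34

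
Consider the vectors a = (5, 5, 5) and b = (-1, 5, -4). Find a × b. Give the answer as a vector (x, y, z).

(-45, 15, 30)

i: 5·(-4) - 5·5 = -20 - 25 = -45
j: 5·(-1) - 5·(-4) = -5 - (-20) = 15
k: 5·5 - 5·(-1) = 25 - (-5) = 30
a × b = (-45, 15, 30)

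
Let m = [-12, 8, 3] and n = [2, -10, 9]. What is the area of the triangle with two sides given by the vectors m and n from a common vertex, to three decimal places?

i: 8·9 - 3·(-10) = 72 - (-30) = 102
j: 3·2 - (-12)·9 = 6 - (-108) = 114
k: (-12)·(-10) - 8·2 = 120 - 16 = 104
m × n = (102, 114, 104)
|m × n| = √(102² + 114² + 104²) = √34216 ≈ 184.9757
area = ½ · 184.9757 ≈ 92.488

92.488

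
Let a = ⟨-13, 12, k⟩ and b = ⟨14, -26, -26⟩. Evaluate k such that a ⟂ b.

-19

a · b = (-13)·14 + 12·(-26) + k·(-26) = -494 - 26k
Set equal to 0: -26k = 494, so k = -19.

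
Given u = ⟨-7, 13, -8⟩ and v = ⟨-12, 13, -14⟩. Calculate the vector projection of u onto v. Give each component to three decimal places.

(-8.605, 9.322, -10.039)

u · v = (-7)·(-12) + 13·13 + (-8)·(-14) = 84 + 169 + 112 = 365
|v|² = 144 + 169 + 196 = 509
proj_v u = (365/509) · (-12, 13, -14) ≈ (-8.605, 9.322, -10.039)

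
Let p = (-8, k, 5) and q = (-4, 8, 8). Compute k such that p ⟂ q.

p · q = (-8)·(-4) + k·8 + 5·8 = 72 + 8k
Set equal to 0: 8k = -72, so k = -9.

-9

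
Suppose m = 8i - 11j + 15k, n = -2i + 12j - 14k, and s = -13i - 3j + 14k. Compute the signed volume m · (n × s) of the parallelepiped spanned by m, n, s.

1128

n × s:
i: 12·14 - (-14)·(-3) = 168 - 42 = 126
j: (-14)·(-13) - (-2)·14 = 182 - (-28) = 210
k: (-2)·(-3) - 12·(-13) = 6 - (-156) = 162
n × s = (126, 210, 162)
m · (n × s) = 8·126 + (-11)·210 + 15·162 = 1008 - 2310 + 2430 = 1128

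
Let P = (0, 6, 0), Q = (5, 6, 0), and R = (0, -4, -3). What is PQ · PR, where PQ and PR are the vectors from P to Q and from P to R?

PQ = Q − P = (5, 0, 0)
PR = R − P = (0, -10, -3)
PQ · PR = 5·0 + 0·(-10) + 0·(-3) = 0 + 0 + 0 = 0

0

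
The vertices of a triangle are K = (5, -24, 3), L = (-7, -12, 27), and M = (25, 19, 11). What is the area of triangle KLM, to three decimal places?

666.972

KL = (-12, 12, 24),  KM = (20, 43, 8)
i: 12·8 - 24·43 = 96 - 1032 = -936
j: 24·20 - (-12)·8 = 480 - (-96) = 576
k: (-12)·43 - 12·20 = -516 - 240 = -756
KL × KM = (-936, 576, -756)
|KL × KM| = √1779408 ≈ 1333.9445
area = ½ · 1333.9445 ≈ 666.972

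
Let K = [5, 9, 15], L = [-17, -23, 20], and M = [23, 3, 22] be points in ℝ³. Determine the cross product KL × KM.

(-194, 244, 708)

KL = (-22, -32, 5)
KM = (18, -6, 7)
i: (-32)·7 - 5·(-6) = -224 - (-30) = -194
j: 5·18 - (-22)·7 = 90 - (-154) = 244
k: (-22)·(-6) - (-32)·18 = 132 - (-576) = 708
KL × KM = (-194, 244, 708)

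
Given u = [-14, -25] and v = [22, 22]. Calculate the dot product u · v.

-858

u · v = (-14)·22 + (-25)·22 = -308 - 550 = -858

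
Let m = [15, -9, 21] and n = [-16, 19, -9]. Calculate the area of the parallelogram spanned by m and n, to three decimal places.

401.754

i: (-9)·(-9) - 21·19 = 81 - 399 = -318
j: 21·(-16) - 15·(-9) = -336 - (-135) = -201
k: 15·19 - (-9)·(-16) = 285 - 144 = 141
m × n = (-318, -201, 141)
|m × n| = √((-318)² + (-201)² + 141²) = √161406 ≈ 401.7537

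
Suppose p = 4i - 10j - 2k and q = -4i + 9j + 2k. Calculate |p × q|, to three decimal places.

i: (-10)·2 - (-2)·9 = -20 - (-18) = -2
j: (-2)·(-4) - 4·2 = 8 - 8 = 0
k: 4·9 - (-10)·(-4) = 36 - 40 = -4
p × q = (-2, 0, -4)
|p × q| = √((-2)² + 0² + (-4)²) = √20 ≈ 4.4721

4.472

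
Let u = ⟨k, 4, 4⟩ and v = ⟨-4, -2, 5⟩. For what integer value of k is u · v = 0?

3

u · v = k·(-4) + 4·(-2) + 4·5 = 12 - 4k
Set equal to 0: -4k = -12, so k = 3.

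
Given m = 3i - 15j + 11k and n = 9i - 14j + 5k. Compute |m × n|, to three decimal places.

148.142

i: (-15)·5 - 11·(-14) = -75 - (-154) = 79
j: 11·9 - 3·5 = 99 - 15 = 84
k: 3·(-14) - (-15)·9 = -42 - (-135) = 93
m × n = (79, 84, 93)
|m × n| = √(79² + 84² + 93²) = √21946 ≈ 148.1418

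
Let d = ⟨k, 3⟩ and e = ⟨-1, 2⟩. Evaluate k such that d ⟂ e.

d · e = k·(-1) + 3·2 = 6 - 1k
Set equal to 0: -1k = -6, so k = 6.

6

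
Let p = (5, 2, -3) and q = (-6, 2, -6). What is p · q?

-8

p · q = 5·(-6) + 2·2 + (-3)·(-6) = -30 + 4 + 18 = -8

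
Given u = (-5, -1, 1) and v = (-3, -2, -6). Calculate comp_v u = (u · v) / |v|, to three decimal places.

u · v = (-5)·(-3) + (-1)·(-2) + 1·(-6) = 15 + 2 - 6 = 11
|v| = √(9 + 4 + 36) = √49 ≈ 7.0000
comp_v u = 11 / √49 ≈ 1.571

1.571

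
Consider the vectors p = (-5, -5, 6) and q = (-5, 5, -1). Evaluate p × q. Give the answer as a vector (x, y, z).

(-25, -35, -50)

i: (-5)·(-1) - 6·5 = 5 - 30 = -25
j: 6·(-5) - (-5)·(-1) = -30 - 5 = -35
k: (-5)·5 - (-5)·(-5) = -25 - 25 = -50
p × q = (-25, -35, -50)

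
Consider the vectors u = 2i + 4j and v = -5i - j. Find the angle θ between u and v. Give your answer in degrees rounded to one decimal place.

u · v = 2·(-5) + 4·(-1) = -10 - 4 = -14
|u|² = 4 + 16 = 20,  |u| = √20 ≈ 4.472136
|v|² = 25 + 1 = 26,  |v| = √26 ≈ 5.099020
cos θ = -14 / (4.472136 · 5.099020) ≈ -0.61394
θ = arccos(-0.61394) ≈ 127.9°

127.9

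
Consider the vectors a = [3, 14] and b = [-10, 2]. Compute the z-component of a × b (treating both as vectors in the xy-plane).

3·2 - 14·(-10) = 6 - (-140) = 146

146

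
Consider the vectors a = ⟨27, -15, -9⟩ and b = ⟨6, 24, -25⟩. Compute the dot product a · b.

27

a · b = 27·6 + (-15)·24 + (-9)·(-25) = 162 - 360 + 225 = 27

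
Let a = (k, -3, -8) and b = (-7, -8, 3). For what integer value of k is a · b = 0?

a · b = k·(-7) + (-3)·(-8) + (-8)·3 = 0 - 7k
Set equal to 0: -7k = 0, so k = 0.

0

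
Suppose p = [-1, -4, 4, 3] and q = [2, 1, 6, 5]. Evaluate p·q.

33

p · q = (-1)·2 + (-4)·1 + 4·6 + 3·5 = -2 - 4 + 24 + 15 = 33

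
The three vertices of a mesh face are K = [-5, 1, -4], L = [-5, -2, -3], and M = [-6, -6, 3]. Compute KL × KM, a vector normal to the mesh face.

KL = (0, -3, 1)
KM = (-1, -7, 7)
i: (-3)·7 - 1·(-7) = -21 - (-7) = -14
j: 1·(-1) - 0·7 = -1 - 0 = -1
k: 0·(-7) - (-3)·(-1) = 0 - 3 = -3
KL × KM = (-14, -1, -3)

(-14, -1, -3)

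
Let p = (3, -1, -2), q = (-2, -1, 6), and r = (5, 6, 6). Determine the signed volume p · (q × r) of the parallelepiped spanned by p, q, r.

q × r:
i: (-1)·6 - 6·6 = -6 - 36 = -42
j: 6·5 - (-2)·6 = 30 - (-12) = 42
k: (-2)·6 - (-1)·5 = -12 - (-5) = -7
q × r = (-42, 42, -7)
p · (q × r) = 3·(-42) + (-1)·42 + (-2)·(-7) = -126 - 42 + 14 = -154

-154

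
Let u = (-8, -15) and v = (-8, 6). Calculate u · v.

u · v = (-8)·(-8) + (-15)·6 = 64 - 90 = -26

-26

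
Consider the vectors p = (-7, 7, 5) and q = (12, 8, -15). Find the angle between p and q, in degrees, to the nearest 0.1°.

116.5

p · q = (-7)·12 + 7·8 + 5·(-15) = -84 + 56 - 75 = -103
|p|² = 49 + 49 + 25 = 123,  |p| = √123 ≈ 11.090537
|q|² = 144 + 64 + 225 = 433,  |q| = √433 ≈ 20.808652
cos θ = -103 / (11.090537 · 20.808652) ≈ -0.44631
θ = arccos(-0.44631) ≈ 116.5°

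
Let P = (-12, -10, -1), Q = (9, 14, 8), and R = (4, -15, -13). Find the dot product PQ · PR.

PQ = Q − P = (21, 24, 9)
PR = R − P = (16, -5, -12)
PQ · PR = 21·16 + 24·(-5) + 9·(-12) = 336 - 120 - 108 = 108

108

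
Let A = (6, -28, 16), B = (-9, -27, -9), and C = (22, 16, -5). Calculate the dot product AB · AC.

329

AB = B − A = (-15, 1, -25)
AC = C − A = (16, 44, -21)
AB · AC = (-15)·16 + 1·44 + (-25)·(-21) = -240 + 44 + 525 = 329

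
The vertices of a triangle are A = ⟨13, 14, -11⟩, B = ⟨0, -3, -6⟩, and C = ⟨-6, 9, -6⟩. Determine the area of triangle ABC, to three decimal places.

133.289

AB = (-13, -17, 5),  AC = (-19, -5, 5)
i: (-17)·5 - 5·(-5) = -85 - (-25) = -60
j: 5·(-19) - (-13)·5 = -95 - (-65) = -30
k: (-13)·(-5) - (-17)·(-19) = 65 - 323 = -258
AB × AC = (-60, -30, -258)
|AB × AC| = √71064 ≈ 266.5783
area = ½ · 266.5783 ≈ 133.289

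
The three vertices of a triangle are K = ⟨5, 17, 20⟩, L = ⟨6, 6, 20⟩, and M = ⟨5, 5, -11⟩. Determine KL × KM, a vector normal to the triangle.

KL = (1, -11, 0)
KM = (0, -12, -31)
i: (-11)·(-31) - 0·(-12) = 341 - 0 = 341
j: 0·0 - 1·(-31) = 0 - (-31) = 31
k: 1·(-12) - (-11)·0 = -12 - 0 = -12
KL × KM = (341, 31, -12)

(341, 31, -12)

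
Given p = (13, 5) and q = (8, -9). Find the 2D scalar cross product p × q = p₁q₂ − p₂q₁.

-157

13·(-9) - 5·8 = -117 - 40 = -157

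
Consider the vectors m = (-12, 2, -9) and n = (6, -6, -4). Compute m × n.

(-62, -102, 60)

i: 2·(-4) - (-9)·(-6) = -8 - 54 = -62
j: (-9)·6 - (-12)·(-4) = -54 - 48 = -102
k: (-12)·(-6) - 2·6 = 72 - 12 = 60
m × n = (-62, -102, 60)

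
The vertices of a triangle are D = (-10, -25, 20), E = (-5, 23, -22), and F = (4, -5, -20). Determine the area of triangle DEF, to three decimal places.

641.118

DE = (5, 48, -42),  DF = (14, 20, -40)
i: 48·(-40) - (-42)·20 = -1920 - (-840) = -1080
j: (-42)·14 - 5·(-40) = -588 - (-200) = -388
k: 5·20 - 48·14 = 100 - 672 = -572
DE × DF = (-1080, -388, -572)
|DE × DF| = √1644128 ≈ 1282.2355
area = ½ · 1282.2355 ≈ 641.118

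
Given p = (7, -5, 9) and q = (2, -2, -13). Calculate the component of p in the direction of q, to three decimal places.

-6.990

p · q = 7·2 + (-5)·(-2) + 9·(-13) = 14 + 10 - 117 = -93
|q| = √(4 + 4 + 169) = √177 ≈ 13.3041
comp_q p = -93 / √177 ≈ -6.990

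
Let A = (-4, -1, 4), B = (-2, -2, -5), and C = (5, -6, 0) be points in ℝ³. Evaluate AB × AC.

(-41, -73, -1)

AB = (2, -1, -9)
AC = (9, -5, -4)
i: (-1)·(-4) - (-9)·(-5) = 4 - 45 = -41
j: (-9)·9 - 2·(-4) = -81 - (-8) = -73
k: 2·(-5) - (-1)·9 = -10 - (-9) = -1
AB × AC = (-41, -73, -1)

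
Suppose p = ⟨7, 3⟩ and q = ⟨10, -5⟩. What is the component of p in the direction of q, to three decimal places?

p · q = 7·10 + 3·(-5) = 70 - 15 = 55
|q| = √(100 + 25) = √125 ≈ 11.1803
comp_q p = 55 / √125 ≈ 4.919

4.919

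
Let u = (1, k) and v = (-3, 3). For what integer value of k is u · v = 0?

1

u · v = 1·(-3) + k·3 = -3 + 3k
Set equal to 0: 3k = 3, so k = 1.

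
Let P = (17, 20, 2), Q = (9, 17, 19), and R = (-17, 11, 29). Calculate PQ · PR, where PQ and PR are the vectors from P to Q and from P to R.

758

PQ = Q − P = (-8, -3, 17)
PR = R − P = (-34, -9, 27)
PQ · PR = (-8)·(-34) + (-3)·(-9) + 17·27 = 272 + 27 + 459 = 758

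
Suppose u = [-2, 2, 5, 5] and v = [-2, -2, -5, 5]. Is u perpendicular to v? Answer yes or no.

u · v = (-2)·(-2) + 2·(-2) + 5·(-5) + 5·5 = 4 - 4 - 25 + 25 = 0
Zero, so the vectors are orthogonal.

yes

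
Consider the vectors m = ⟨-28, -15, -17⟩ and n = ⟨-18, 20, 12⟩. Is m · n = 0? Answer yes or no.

m · n = (-28)·(-18) + (-15)·20 + (-17)·12 = 504 - 300 - 204 = 0
Zero, so the vectors are orthogonal.

yes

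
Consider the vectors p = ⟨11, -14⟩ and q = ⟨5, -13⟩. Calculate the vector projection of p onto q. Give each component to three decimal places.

(6.108, -15.881)

p · q = 11·5 + (-14)·(-13) = 55 + 182 = 237
|q|² = 25 + 169 = 194
proj_q p = (237/194) · (5, -13) ≈ (6.108, -15.881)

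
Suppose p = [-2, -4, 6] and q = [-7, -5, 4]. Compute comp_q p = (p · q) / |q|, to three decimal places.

p · q = (-2)·(-7) + (-4)·(-5) + 6·4 = 14 + 20 + 24 = 58
|q| = √(49 + 25 + 16) = √90 ≈ 9.4868
comp_q p = 58 / √90 ≈ 6.114

6.114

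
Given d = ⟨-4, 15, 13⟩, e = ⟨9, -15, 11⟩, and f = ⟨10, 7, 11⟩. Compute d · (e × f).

3902

e × f:
i: (-15)·11 - 11·7 = -165 - 77 = -242
j: 11·10 - 9·11 = 110 - 99 = 11
k: 9·7 - (-15)·10 = 63 - (-150) = 213
e × f = (-242, 11, 213)
d · (e × f) = (-4)·(-242) + 15·11 + 13·213 = 968 + 165 + 2769 = 3902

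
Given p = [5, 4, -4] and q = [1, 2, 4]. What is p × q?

i: 4·4 - (-4)·2 = 16 - (-8) = 24
j: (-4)·1 - 5·4 = -4 - 20 = -24
k: 5·2 - 4·1 = 10 - 4 = 6
p × q = (24, -24, 6)

(24, -24, 6)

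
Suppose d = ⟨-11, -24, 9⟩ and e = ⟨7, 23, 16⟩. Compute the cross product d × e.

i: (-24)·16 - 9·23 = -384 - 207 = -591
j: 9·7 - (-11)·16 = 63 - (-176) = 239
k: (-11)·23 - (-24)·7 = -253 - (-168) = -85
d × e = (-591, 239, -85)

(-591, 239, -85)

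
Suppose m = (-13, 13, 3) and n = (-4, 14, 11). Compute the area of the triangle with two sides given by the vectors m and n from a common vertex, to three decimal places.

105.193

i: 13·11 - 3·14 = 143 - 42 = 101
j: 3·(-4) - (-13)·11 = -12 - (-143) = 131
k: (-13)·14 - 13·(-4) = -182 - (-52) = -130
m × n = (101, 131, -130)
|m × n| = √(101² + 131² + (-130)²) = √44262 ≈ 210.3854
area = ½ · 210.3854 ≈ 105.193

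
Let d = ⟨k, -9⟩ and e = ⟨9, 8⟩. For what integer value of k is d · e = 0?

d · e = k·9 + (-9)·8 = -72 + 9k
Set equal to 0: 9k = 72, so k = 8.

8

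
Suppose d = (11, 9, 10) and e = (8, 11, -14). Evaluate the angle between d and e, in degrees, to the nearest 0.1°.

82.0

d · e = 11·8 + 9·11 + 10·(-14) = 88 + 99 - 140 = 47
|d|² = 121 + 81 + 100 = 302,  |d| = √302 ≈ 17.378147
|e|² = 64 + 121 + 196 = 381,  |e| = √381 ≈ 19.519221
cos θ = 47 / (17.378147 · 19.519221) ≈ 0.13856
θ = arccos(0.13856) ≈ 82.0°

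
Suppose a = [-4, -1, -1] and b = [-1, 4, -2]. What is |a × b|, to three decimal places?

i: (-1)·(-2) - (-1)·4 = 2 - (-4) = 6
j: (-1)·(-1) - (-4)·(-2) = 1 - 8 = -7
k: (-4)·4 - (-1)·(-1) = -16 - 1 = -17
a × b = (6, -7, -17)
|a × b| = √(6² + (-7)² + (-17)²) = √374 ≈ 19.3391

19.339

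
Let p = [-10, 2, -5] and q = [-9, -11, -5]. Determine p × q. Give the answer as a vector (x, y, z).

(-65, -5, 128)

i: 2·(-5) - (-5)·(-11) = -10 - 55 = -65
j: (-5)·(-9) - (-10)·(-5) = 45 - 50 = -5
k: (-10)·(-11) - 2·(-9) = 110 - (-18) = 128
p × q = (-65, -5, 128)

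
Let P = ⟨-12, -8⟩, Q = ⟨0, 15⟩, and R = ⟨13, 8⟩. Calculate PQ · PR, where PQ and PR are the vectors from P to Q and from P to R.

668

PQ = Q − P = (12, 23)
PR = R − P = (25, 16)
PQ · PR = 12·25 + 23·16 = 300 + 368 = 668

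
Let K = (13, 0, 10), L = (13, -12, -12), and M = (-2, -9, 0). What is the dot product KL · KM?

328

KL = L − K = (0, -12, -22)
KM = M − K = (-15, -9, -10)
KL · KM = 0·(-15) + (-12)·(-9) + (-22)·(-10) = 0 + 108 + 220 = 328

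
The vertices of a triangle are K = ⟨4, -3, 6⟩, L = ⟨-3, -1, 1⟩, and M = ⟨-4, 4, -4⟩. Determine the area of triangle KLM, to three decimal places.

KL = (-7, 2, -5),  KM = (-8, 7, -10)
i: 2·(-10) - (-5)·7 = -20 - (-35) = 15
j: (-5)·(-8) - (-7)·(-10) = 40 - 70 = -30
k: (-7)·7 - 2·(-8) = -49 - (-16) = -33
KL × KM = (15, -30, -33)
|KL × KM| = √2214 ≈ 47.0532
area = ½ · 47.0532 ≈ 23.527

23.527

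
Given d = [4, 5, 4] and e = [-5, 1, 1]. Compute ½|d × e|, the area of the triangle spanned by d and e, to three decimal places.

i: 5·1 - 4·1 = 5 - 4 = 1
j: 4·(-5) - 4·1 = -20 - 4 = -24
k: 4·1 - 5·(-5) = 4 - (-25) = 29
d × e = (1, -24, 29)
|d × e| = √(1² + (-24)² + 29²) = √1418 ≈ 37.6563
area = ½ · 37.6563 ≈ 18.828

18.828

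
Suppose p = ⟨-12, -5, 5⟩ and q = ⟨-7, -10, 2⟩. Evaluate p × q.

i: (-5)·2 - 5·(-10) = -10 - (-50) = 40
j: 5·(-7) - (-12)·2 = -35 - (-24) = -11
k: (-12)·(-10) - (-5)·(-7) = 120 - 35 = 85
p × q = (40, -11, 85)

(40, -11, 85)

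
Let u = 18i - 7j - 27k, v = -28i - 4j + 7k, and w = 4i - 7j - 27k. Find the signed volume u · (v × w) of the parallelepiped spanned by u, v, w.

v × w:
i: (-4)·(-27) - 7·(-7) = 108 - (-49) = 157
j: 7·4 - (-28)·(-27) = 28 - 756 = -728
k: (-28)·(-7) - (-4)·4 = 196 - (-16) = 212
v × w = (157, -728, 212)
u · (v × w) = 18·157 + (-7)·(-728) + (-27)·212 = 2826 + 5096 - 5724 = 2198

2198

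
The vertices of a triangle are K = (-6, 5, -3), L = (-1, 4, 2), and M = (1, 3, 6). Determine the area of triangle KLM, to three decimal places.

5.244

KL = (5, -1, 5),  KM = (7, -2, 9)
i: (-1)·9 - 5·(-2) = -9 - (-10) = 1
j: 5·7 - 5·9 = 35 - 45 = -10
k: 5·(-2) - (-1)·7 = -10 - (-7) = -3
KL × KM = (1, -10, -3)
|KL × KM| = √110 ≈ 10.4881
area = ½ · 10.4881 ≈ 5.244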